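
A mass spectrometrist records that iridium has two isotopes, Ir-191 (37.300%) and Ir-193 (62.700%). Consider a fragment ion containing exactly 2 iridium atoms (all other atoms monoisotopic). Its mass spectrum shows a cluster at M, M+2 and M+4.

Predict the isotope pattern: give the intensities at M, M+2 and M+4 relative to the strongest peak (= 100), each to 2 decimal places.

29.74 : 100.00 : 84.05

Each Ir atom is independently Ir-191 (p = 0.37300) or Ir-193 (q = 0.62700); the cluster is the binomial expansion (p + q)^2.
P(M) = 0.37300^2 = 0.139129
P(M+2) = 2 × 0.37300^1 × 0.62700^1 = 0.467742
P(M+4) = 0.62700^2 = 0.393129
The M+2 peak is largest (0.467742); scaling to 100 gives 29.74 : 100.00 : 84.05.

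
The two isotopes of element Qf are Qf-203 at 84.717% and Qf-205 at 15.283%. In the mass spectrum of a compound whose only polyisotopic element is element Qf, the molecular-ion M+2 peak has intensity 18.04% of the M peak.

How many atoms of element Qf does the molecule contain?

1

With n Qf atoms, P(M+2)/P(M) = C(n,1)·p^(n−1)q / p^n = n·q/p = n · 0.15283/0.84717.
n = 0.1804 × 0.84717/0.15283 = 1.00 ≈ 1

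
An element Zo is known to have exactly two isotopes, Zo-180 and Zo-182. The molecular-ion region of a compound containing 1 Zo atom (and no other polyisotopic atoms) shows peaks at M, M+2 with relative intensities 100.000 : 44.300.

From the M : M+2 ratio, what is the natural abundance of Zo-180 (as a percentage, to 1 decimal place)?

Let p = fractional abundance of Zo-180. I(M+2)/I(M) = [C(1,1)·p^0·(1−p)] / p^1 = 1·(1−p)/p = 44.300/100.000 = 0.4430
(1−p)/p = 0.4430/1 = 0.4430  ⇒  p = 1/(1 + 0.4430) = 0.6930
Zo-180: 69.3%, Zo-182: 30.7%.

69.3%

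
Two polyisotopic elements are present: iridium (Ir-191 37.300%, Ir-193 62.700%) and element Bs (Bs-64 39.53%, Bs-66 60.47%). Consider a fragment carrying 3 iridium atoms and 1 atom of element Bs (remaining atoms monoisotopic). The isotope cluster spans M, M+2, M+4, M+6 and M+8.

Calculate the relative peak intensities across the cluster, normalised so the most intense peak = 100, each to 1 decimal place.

Iridium pattern (n=3): 0.05189512 : 0.26170165 : 0.43991135 : 0.24649188
Element Bs pattern (n=1): 0.3953 : 0.6047
Convolve the two distributions (both contribute in 2-u steps):
  M: 0.05189512×0.3953 = 0.020514
  M+2: 0.05189512×0.6047 + 0.26170165×0.3953 = 0.134832
  M+4: 0.26170165×0.6047 + 0.43991135×0.3953 = 0.332148
  M+6: 0.43991135×0.6047 + 0.24649188×0.3953 = 0.363453
  M+8: 0.24649188×0.6047 = 0.149054
Scale to base peak (0.363453) = 100: 5.6 : 37.1 : 91.4 : 100.0 : 41.0

5.6 : 37.1 : 91.4 : 100.0 : 41.0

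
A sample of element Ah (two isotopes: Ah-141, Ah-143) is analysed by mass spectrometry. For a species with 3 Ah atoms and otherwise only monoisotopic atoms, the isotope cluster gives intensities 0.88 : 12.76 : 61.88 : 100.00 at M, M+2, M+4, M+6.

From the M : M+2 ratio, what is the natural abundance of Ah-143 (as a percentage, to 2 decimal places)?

Write p for the Ah-141 fraction. I(M+2)/I(M) = [C(3,1)·p^2·(1−p)] / p^3 = 3·(1−p)/p = 12.76/0.88 = 14.5000
(1−p)/p = 14.5000/3 = 4.8333  ⇒  p = 1/(1 + 4.8333) = 0.1714
Ah-141: 17.14%, Ah-143: 82.86%.

82.86%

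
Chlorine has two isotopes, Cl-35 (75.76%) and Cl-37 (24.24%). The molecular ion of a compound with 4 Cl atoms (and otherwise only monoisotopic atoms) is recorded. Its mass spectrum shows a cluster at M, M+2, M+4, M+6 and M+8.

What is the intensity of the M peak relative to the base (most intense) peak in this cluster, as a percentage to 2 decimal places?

78.14%

Term probabilities: M 0.3294, M+2 0.4216, M+4 0.2023, M+6 0.0432, M+8 0.0035. Base peak = M+2.
P(M+2) = C(4,1) × 0.7576^3 × 0.2424^1 = 4 × 0.4348304 × 0.2424 = 0.421612 (base)
P(M) = C(4,0) × 0.7576^4 × 0.2424^0 = 1 × 0.32942751 × 1.0000 = 0.329428
Relative intensity = 0.329428 / 0.421612 × 100 = 78.14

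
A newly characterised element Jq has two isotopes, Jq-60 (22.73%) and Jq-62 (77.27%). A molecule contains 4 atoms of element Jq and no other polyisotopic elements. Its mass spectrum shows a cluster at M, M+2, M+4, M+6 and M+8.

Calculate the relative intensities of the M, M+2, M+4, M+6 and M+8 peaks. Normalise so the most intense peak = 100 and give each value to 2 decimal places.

0.64 : 8.65 : 44.12 : 100.00 : 84.99

Each Jq atom is independently Jq-60 (p = 0.2273) or Jq-62 (q = 0.7727); the cluster is the binomial expansion (p + q)^4.
P(M) = 0.2273^4 = 0.002669
P(M+2) = 4 × 0.2273^3 × 0.7727^1 = 0.036297
P(M+4) = 6 × 0.2273^2 × 0.7727^2 = 0.185085
P(M+6) = 4 × 0.2273^1 × 0.7727^3 = 0.419462
P(M+8) = 0.7727^4 = 0.356487
The M+6 peak is largest (0.419462); scaling to 100 gives 0.64 : 8.65 : 44.12 : 100.00 : 84.99.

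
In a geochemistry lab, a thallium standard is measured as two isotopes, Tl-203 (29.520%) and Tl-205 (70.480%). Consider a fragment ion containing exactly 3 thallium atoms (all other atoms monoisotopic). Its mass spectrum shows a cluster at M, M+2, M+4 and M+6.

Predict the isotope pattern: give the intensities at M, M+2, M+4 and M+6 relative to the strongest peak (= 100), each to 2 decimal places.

5.85 : 41.88 : 100.00 : 79.58

Expanding (0.29520 + 0.70480)^3:
P(M) = 0.29520^3 = 0.025725
P(M+2) = 3 × 0.29520^2 × 0.70480^1 = 0.184255
P(M+4) = 3 × 0.29520^1 × 0.70480^2 = 0.439916
P(M+6) = 0.70480^3 = 0.350104
The M+4 peak is largest (0.439916); scaling to 100 gives 5.85 : 41.88 : 100.00 : 79.58.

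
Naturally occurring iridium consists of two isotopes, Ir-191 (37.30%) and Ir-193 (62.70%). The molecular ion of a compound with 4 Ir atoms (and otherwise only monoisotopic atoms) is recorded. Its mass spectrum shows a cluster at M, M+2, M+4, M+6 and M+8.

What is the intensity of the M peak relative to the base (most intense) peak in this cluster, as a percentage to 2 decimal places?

Binomial terms of (0.3730 + 0.6270)^4: M 0.0194, M+2 0.1302, M+4 0.3282, M+6 0.3678, M+8 0.1546 → M+6 is the base peak.
P(M+6) = C(4,3) × 0.3730^1 × 0.6270^3 = 4 × 0.3730 × 0.24649188 = 0.367766 (base)
P(M) = C(4,0) × 0.3730^4 × 0.6270^0 = 1 × 0.01935688 × 1.0000 = 0.019357
Relative intensity = 0.019357 / 0.367766 × 100 = 5.26

5.26%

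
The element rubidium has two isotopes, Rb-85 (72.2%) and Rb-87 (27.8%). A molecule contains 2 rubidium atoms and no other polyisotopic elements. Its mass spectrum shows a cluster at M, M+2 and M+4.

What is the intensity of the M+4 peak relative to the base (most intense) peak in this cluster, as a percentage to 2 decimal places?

14.83%

(0.722 + 0.278)^2 gives M 0.5213, M+2 0.4014, M+4 0.0773; the largest is M.
P(M) = C(2,0) × 0.722^2 × 0.278^0 = 1 × 0.521284 × 1.0000 = 0.521284 (base)
P(M+4) = C(2,2) × 0.722^0 × 0.278^2 = 1 × 1.0000 × 0.077284 = 0.077284
Relative intensity = 0.077284 / 0.521284 × 100 = 14.83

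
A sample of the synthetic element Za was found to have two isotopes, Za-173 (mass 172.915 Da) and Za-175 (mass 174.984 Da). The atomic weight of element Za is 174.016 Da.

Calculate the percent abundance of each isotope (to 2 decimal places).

Writing the weighted mean with unknown fraction x of Za-173:
172.915·x + 174.984·(1 − x) = 174.016
(172.915 − 174.984)·x = 174.016 − 174.984
x = -0.968 / -2.069 = 0.46786 → 46.79% Za-173, 53.21% Za-175.

Za-173: 46.79%, Za-175: 53.21%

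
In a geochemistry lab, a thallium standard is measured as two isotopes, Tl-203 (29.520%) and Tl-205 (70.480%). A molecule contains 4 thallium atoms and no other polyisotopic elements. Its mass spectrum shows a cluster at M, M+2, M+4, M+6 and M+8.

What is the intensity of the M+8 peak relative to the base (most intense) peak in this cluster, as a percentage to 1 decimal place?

59.7%

(0.29520 + 0.70480)^4 gives M 0.0076, M+2 0.0725, M+4 0.2597, M+6 0.4134, M+8 0.2468; the largest is M+6.
P(M+6) = C(4,3) × 0.29520^1 × 0.70480^3 = 4 × 0.2952 × 0.35010449 = 0.413403 (base)
P(M+8) = C(4,4) × 0.29520^0 × 0.70480^4 = 1 × 1.0000 × 0.24675365 = 0.246754
Relative intensity = 0.246754 / 0.413403 × 100 = 59.7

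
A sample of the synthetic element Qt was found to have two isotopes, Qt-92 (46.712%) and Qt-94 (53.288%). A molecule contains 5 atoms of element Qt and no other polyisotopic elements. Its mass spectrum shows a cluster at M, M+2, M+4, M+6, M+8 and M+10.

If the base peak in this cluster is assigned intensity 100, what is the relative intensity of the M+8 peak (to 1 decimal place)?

57.0

Term probabilities: M 0.0222, M+2 0.1269, M+4 0.2894, M+6 0.3302, M+8 0.1883, M+10 0.0430. Base peak = M+6.
P(M+6) = C(5,3) × 0.46712^2 × 0.53288^3 = 10 × 0.21820109 × 0.15131719 = 0.330176 (base)
P(M+8) = C(5,4) × 0.46712^1 × 0.53288^4 = 5 × 0.46712 × 0.0806339 = 0.188329
Relative intensity = 0.188329 / 0.330176 × 100 = 57.0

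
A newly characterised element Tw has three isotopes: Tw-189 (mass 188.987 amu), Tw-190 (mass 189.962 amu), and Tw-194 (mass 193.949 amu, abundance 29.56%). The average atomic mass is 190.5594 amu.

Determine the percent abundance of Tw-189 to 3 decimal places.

59.606%

The remaining 70.44% is split between Tw-189 (fraction x) and Tw-190 (fraction 0.7044 − x).
Substituting: 188.987x + 189.962(0.7044 − x) = 133.2280756
(188.987 − 189.962)x = -0.5811572  ⇒  x = 0.59606, y = 0.10834
Tw-189: 59.606%, Tw-190: 10.834%.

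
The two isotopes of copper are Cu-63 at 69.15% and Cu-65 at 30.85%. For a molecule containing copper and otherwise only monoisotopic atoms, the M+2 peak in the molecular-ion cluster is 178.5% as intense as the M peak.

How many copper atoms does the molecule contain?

For n independent Cu atoms, I(M+2)/I(M) = n · (abundance Cu-65) / (abundance Cu-63) = n · 0.3085/0.6915.
n = 1.785 × 0.6915/0.3085 = 4.00 ≈ 4

4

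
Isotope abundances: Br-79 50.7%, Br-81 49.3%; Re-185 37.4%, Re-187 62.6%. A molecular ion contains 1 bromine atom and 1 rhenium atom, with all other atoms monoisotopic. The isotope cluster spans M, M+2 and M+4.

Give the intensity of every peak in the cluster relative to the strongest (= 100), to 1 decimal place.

Bromine pattern (n=1): 0.5070 : 0.4930
Rhenium pattern (n=1): 0.3740 : 0.6260
Convolve the two distributions (both contribute in 2-u steps):
  M: 0.5070×0.3740 = 0.189618
  M+2: 0.5070×0.6260 + 0.4930×0.3740 = 0.501764
  M+4: 0.4930×0.6260 = 0.308618
Scale to base peak (0.501764) = 100: 37.8 : 100.0 : 61.5

37.8 : 100.0 : 61.5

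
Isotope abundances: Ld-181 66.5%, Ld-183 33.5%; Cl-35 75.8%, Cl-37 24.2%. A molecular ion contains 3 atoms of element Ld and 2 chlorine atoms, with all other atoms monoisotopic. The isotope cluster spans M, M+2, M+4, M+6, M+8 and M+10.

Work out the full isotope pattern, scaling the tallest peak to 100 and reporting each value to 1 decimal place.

Element Ld pattern (n=3): 0.29407963 : 0.44443612 : 0.22388887 : 0.03759537
Chlorine pattern (n=2): 0.574564 : 0.366872 : 0.058564
Convolve the two distributions (both contribute in 2-u steps):
  M: 0.29407963×0.574564 = 0.168968
  M+2: 0.29407963×0.366872 + 0.44443612×0.574564 = 0.363247
  M+4: 0.29407963×0.058564 + 0.44443612×0.366872 + 0.22388887×0.574564 = 0.308912
  M+6: 0.44443612×0.058564 + 0.22388887×0.366872 + 0.03759537×0.574564 = 0.129767
  M+8: 0.22388887×0.058564 + 0.03759537×0.366872 = 0.026905
  M+10: 0.03759537×0.058564 = 0.002202
Scale to base peak (0.363247) = 100: 46.5 : 100.0 : 85.0 : 35.7 : 7.4 : 0.6

46.5 : 100.0 : 85.0 : 35.7 : 7.4 : 0.6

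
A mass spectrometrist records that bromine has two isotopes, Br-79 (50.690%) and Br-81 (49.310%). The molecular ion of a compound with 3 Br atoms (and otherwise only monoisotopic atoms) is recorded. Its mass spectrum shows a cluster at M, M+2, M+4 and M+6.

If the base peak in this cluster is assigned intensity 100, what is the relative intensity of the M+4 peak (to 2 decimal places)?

Term probabilities: M 0.1302, M+2 0.3801, M+4 0.3698, M+6 0.1199. Base peak = M+2.
P(M+2) = C(3,1) × 0.50690^2 × 0.49310^1 = 3 × 0.25694761 × 0.4931 = 0.380103 (base)
P(M+4) = C(3,2) × 0.50690^1 × 0.49310^2 = 3 × 0.5069 × 0.24314761 = 0.369755
Relative intensity = 0.369755 / 0.380103 × 100 = 97.28

97.28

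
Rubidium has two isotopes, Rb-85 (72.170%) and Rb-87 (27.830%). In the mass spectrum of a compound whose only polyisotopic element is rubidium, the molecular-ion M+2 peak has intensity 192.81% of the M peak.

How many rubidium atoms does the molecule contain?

5

The M+2/M ratio from n Rb atoms is n · q/p = n · 0.27830/0.72170.
n = 1.9281 × 0.72170/0.27830 = 5.00 ≈ 5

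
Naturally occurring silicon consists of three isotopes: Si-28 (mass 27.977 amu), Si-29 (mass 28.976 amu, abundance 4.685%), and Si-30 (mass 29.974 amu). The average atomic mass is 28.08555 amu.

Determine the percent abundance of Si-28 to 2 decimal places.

92.22%

The remaining 95.315% is split between Si-28 (fraction x) and Si-30 (fraction 0.95315 − x).
Substituting: 27.977x + 29.974(0.95315 − x) = 26.7280244
(27.977 − 29.974)x = -1.8416937  ⇒  x = 0.92223, y = 0.03092
Si-28: 92.22%, Si-30: 3.09%.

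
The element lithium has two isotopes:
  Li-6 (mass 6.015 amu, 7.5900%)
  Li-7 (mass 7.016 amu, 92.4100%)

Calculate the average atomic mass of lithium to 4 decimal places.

6.9400 amu

Average mass = Σ (abundance × isotope mass) = 0.075900 × 6.015 + 0.924100 × 7.016
= 0.45654 + 6.48349 = 6.94003 amu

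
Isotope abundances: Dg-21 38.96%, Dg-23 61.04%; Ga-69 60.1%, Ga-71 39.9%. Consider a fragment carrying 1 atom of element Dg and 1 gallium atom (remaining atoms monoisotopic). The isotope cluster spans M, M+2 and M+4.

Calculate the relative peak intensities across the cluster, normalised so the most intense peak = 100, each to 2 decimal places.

Element Dg pattern (n=1): 0.3896 : 0.6104
Gallium pattern (n=1): 0.6010 : 0.3990
Convolve the two distributions (both contribute in 2-u steps):
  M: 0.3896×0.6010 = 0.234150
  M+2: 0.3896×0.3990 + 0.6104×0.6010 = 0.522301
  M+4: 0.6104×0.3990 = 0.243550
Scale to base peak (0.522301) = 100: 44.83 : 100.00 : 46.63

44.83 : 100.00 : 46.63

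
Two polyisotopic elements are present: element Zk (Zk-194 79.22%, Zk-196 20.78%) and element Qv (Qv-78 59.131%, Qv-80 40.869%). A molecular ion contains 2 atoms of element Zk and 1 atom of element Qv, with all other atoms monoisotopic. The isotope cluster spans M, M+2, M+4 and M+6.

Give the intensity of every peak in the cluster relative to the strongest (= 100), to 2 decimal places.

82.25 : 100.00 : 35.48 : 3.91

Element Zk pattern (n=2): 0.62758084 : 0.32923832 : 0.04318084
Element Qv pattern (n=1): 0.59131 : 0.40869
Convolve the two distributions (both contribute in 2-u steps):
  M: 0.62758084×0.59131 = 0.371095
  M+2: 0.62758084×0.40869 + 0.32923832×0.59131 = 0.451168
  M+4: 0.32923832×0.40869 + 0.04318084×0.59131 = 0.160090
  M+6: 0.04318084×0.40869 = 0.017648
Scale to base peak (0.451168) = 100: 82.25 : 100.00 : 35.48 : 3.91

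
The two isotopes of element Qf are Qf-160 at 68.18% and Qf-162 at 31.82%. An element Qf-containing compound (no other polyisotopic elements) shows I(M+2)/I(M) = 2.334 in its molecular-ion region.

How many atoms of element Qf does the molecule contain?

The M+2/M ratio from n Qf atoms is n · q/p = n · 0.3182/0.6818.
n = 2.334 × 0.6818/0.3182 = 5.00 ≈ 5

5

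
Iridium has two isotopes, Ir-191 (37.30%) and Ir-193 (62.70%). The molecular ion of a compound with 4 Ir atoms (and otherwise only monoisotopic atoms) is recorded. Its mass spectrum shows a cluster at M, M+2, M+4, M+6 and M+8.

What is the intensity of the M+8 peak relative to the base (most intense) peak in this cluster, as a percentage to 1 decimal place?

Term probabilities: M 0.0194, M+2 0.1302, M+4 0.3282, M+6 0.3678, M+8 0.1546. Base peak = M+6.
P(M+6) = C(4,3) × 0.3730^1 × 0.6270^3 = 4 × 0.3730 × 0.24649188 = 0.367766 (base)
P(M+8) = C(4,4) × 0.3730^0 × 0.6270^4 = 1 × 1.0000 × 0.15455041 = 0.154550
Relative intensity = 0.154550 / 0.367766 × 100 = 42.0

42.0%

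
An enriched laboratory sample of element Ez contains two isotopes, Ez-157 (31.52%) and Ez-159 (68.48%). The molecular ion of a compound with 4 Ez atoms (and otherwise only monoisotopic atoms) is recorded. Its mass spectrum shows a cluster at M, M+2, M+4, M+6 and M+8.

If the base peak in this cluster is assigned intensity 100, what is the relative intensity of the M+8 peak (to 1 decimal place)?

54.3

(0.3152 + 0.6848)^4 gives M 0.0099, M+2 0.0858, M+4 0.2795, M+6 0.4049, M+8 0.2199; the largest is M+6.
P(M+6) = C(4,3) × 0.3152^1 × 0.6848^3 = 4 × 0.3152 × 0.32113767 = 0.404890 (base)
P(M+8) = C(4,4) × 0.3152^0 × 0.6848^4 = 1 × 1.0000 × 0.21991508 = 0.219915
Relative intensity = 0.219915 / 0.404890 × 100 = 54.3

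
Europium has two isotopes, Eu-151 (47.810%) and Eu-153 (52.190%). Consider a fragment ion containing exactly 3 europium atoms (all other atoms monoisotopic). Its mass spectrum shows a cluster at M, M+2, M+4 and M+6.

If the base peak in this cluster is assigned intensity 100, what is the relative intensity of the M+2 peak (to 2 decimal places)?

91.61

Term probabilities: M 0.1093, M+2 0.3579, M+4 0.3907, M+6 0.1422. Base peak = M+4.
P(M+4) = C(3,2) × 0.47810^1 × 0.52190^2 = 3 × 0.4781 × 0.27237961 = 0.390674 (base)
P(M+2) = C(3,1) × 0.47810^2 × 0.52190^1 = 3 × 0.22857961 × 0.5219 = 0.357887
Relative intensity = 0.357887 / 0.390674 × 100 = 91.61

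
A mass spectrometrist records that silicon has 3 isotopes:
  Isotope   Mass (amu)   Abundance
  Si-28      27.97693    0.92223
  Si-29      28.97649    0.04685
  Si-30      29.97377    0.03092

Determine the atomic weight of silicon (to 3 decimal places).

Ar = Σ fᵢ·mᵢ = 0.92223 × 27.97693 + 0.04685 × 28.97649 + 0.03092 × 29.97377
= 25.801164 + 1.357549 + 0.926789 = 28.085502 amu

28.086 amu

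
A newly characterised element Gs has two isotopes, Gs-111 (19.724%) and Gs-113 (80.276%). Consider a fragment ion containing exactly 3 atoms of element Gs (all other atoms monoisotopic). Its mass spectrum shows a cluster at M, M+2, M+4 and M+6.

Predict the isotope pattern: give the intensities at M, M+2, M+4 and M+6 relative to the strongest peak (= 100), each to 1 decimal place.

1.5 : 18.1 : 73.7 : 100.0

The 3 Gs atoms are independent, so intensities follow the terms of (0.19724 + 0.80276)^3.
P(M) = 0.19724^3 = 0.007673
P(M+2) = 3 × 0.19724^2 × 0.80276^1 = 0.093691
P(M+4) = 3 × 0.19724^1 × 0.80276^2 = 0.381318
P(M+6) = 0.80276^3 = 0.517318
The M+6 peak is largest (0.517318); scaling to 100 gives 1.5 : 18.1 : 73.7 : 100.0.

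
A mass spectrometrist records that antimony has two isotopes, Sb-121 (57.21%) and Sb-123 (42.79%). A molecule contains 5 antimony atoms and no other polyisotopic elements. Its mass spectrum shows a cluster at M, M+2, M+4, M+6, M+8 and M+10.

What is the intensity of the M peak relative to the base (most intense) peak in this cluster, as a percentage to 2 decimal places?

17.88%

(0.5721 + 0.4279)^5 gives M 0.0613, M+2 0.2292, M+4 0.3428, M+6 0.2564, M+8 0.0959, M+10 0.0143; the largest is M+4.
P(M+4) = C(5,2) × 0.5721^3 × 0.4279^2 = 10 × 0.18724742 × 0.18309841 = 0.342847 (base)
P(M) = C(5,0) × 0.5721^5 × 0.4279^0 = 1 × 0.06128578 × 1.0000 = 0.061286
Relative intensity = 0.061286 / 0.342847 × 100 = 17.88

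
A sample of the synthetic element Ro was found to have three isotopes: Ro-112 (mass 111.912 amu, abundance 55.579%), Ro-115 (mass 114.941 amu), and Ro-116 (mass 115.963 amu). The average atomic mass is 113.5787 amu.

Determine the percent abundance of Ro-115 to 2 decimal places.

12.99%

Let x and y be the fractions of Ro-115 and Ro-116. Then x + y = 1 − 0.55579 = 0.44421 and 114.941x + 115.963y = 113.5787 − 0.55579×111.912 = 51.37912952.
Substituting: 114.941x + 115.963(0.44421 − x) = 51.37912952
(114.941 − 115.963)x = -0.13279471  ⇒  x = 0.12994, y = 0.31427
Ro-115: 12.99%, Ro-116: 31.43%.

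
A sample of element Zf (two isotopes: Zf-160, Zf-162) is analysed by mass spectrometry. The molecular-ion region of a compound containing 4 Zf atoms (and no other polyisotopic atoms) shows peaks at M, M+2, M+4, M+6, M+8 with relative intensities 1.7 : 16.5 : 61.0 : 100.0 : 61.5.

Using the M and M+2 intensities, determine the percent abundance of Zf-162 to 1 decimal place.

70.8%

If p is the fraction of Zf that is Zf-160, then I(M+2)/I(M) = [C(4,1)·p^3·(1−p)] / p^4 = 4·(1−p)/p = 16.5/1.7 = 9.7059
(1−p)/p = 9.7059/4 = 2.4265  ⇒  p = 1/(1 + 2.4265) = 0.2918
Zf-160: 29.2%, Zf-162: 70.8%.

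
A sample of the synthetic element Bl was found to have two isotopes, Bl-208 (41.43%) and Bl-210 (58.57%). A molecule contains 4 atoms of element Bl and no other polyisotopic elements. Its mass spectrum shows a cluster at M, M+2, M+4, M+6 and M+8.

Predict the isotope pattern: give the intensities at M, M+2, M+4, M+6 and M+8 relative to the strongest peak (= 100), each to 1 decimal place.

Expanding (0.4143 + 0.5857)^4:
P(M) = 0.4143^4 = 0.029462
P(M+2) = 4 × 0.4143^3 × 0.5857^1 = 0.166602
P(M+4) = 6 × 0.4143^2 × 0.5857^2 = 0.353290
P(M+6) = 4 × 0.4143^1 × 0.5857^3 = 0.332967
P(M+8) = 0.5857^4 = 0.117680
The M+4 peak is largest (0.353290); scaling to 100 gives 8.3 : 47.2 : 100.0 : 94.2 : 33.3.

8.3 : 47.2 : 100.0 : 94.2 : 33.3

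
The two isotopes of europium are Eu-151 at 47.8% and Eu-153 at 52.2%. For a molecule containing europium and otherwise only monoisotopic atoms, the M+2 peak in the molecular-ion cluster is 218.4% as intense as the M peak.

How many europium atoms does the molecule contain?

2

The M+2/M ratio from n Eu atoms is n · q/p = n · 0.522/0.478.
n = 2.184 × 0.478/0.522 = 2.00 ≈ 2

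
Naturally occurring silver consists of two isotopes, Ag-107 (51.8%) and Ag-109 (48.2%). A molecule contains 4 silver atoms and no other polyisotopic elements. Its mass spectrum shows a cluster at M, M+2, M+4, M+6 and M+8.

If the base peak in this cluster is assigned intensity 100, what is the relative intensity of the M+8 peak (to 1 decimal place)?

Term probabilities: M 0.0720, M+2 0.2680, M+4 0.3740, M+6 0.2320, M+8 0.0540. Base peak = M+4.
P(M+4) = C(4,2) × 0.518^2 × 0.482^2 = 6 × 0.268324 × 0.232324 = 0.374029 (base)
P(M+8) = C(4,4) × 0.518^0 × 0.482^4 = 1 × 1.0000 × 0.05397444 = 0.053974
Relative intensity = 0.053974 / 0.374029 × 100 = 14.4

14.4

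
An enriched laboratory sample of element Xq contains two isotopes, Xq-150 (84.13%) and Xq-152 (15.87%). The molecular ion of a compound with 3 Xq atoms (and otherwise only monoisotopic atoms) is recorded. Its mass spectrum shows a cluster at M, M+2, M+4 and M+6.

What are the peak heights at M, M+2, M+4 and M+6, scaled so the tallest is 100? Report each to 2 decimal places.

The 3 Xq atoms are independent, so intensities follow the terms of (0.8413 + 0.1587)^3.
P(M) = 0.8413^3 = 0.595460
P(M+2) = 3 × 0.8413^2 × 0.1587^1 = 0.336977
P(M+4) = 3 × 0.8413^1 × 0.1587^2 = 0.063566
P(M+6) = 0.1587^3 = 0.003997
The M peak is largest (0.595460); scaling to 100 gives 100.00 : 56.59 : 10.68 : 0.67.

100.00 : 56.59 : 10.68 : 0.67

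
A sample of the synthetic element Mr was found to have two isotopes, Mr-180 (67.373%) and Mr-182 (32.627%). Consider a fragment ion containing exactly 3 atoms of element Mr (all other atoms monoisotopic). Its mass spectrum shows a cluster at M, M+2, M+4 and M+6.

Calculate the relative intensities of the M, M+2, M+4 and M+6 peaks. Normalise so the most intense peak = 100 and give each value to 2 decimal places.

Each Mr atom is independently Mr-180 (p = 0.67373) or Mr-182 (q = 0.32627); the cluster is the binomial expansion (p + q)^3.
P(M) = 0.67373^3 = 0.305814
P(M+2) = 3 × 0.67373^2 × 0.32627^1 = 0.444294
P(M+4) = 3 × 0.67373^1 × 0.32627^2 = 0.215160
P(M+6) = 0.32627^3 = 0.034732
The M+2 peak is largest (0.444294); scaling to 100 gives 68.83 : 100.00 : 48.43 : 7.82.

68.83 : 100.00 : 48.43 : 7.82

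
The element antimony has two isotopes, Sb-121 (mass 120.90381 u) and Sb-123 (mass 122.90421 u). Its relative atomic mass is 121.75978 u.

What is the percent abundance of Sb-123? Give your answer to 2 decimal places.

42.79%

Let x be the fractional abundance of Sb-121; then Sb-123 has abundance 1 − x.
120.90381·x + 122.90421·(1 − x) = 121.75978
(120.90381 − 122.90421)·x = 121.75978 − 122.90421
x = -1.14443 / -2.00040 = 0.57210 → 57.21% Sb-121, 42.79% Sb-123.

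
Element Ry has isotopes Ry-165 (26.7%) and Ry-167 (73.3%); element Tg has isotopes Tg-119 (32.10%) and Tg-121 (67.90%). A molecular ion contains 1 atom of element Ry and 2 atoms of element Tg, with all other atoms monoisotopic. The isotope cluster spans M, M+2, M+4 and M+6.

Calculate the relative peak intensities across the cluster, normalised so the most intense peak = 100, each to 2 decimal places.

6.22 : 43.36 : 100.00 : 76.35

Element Ry pattern (n=1): 0.2670 : 0.7330
Element Tg pattern (n=2): 0.103041 : 0.435918 : 0.461041
Convolve the two distributions (both contribute in 2-u steps):
  M: 0.2670×0.103041 = 0.027512
  M+2: 0.2670×0.435918 + 0.7330×0.103041 = 0.191919
  M+4: 0.2670×0.461041 + 0.7330×0.435918 = 0.442626
  M+6: 0.7330×0.461041 = 0.337943
Scale to base peak (0.442626) = 100: 6.22 : 43.36 : 100.00 : 76.35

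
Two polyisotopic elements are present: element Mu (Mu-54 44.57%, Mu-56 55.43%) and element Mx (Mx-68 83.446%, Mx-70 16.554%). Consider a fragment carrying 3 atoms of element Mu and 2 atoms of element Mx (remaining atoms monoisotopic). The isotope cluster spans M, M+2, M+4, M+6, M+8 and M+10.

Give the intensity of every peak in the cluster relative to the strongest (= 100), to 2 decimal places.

16.23 : 67.01 : 100.00 : 63.50 : 15.35 : 1.23

Element Mu pattern (n=3): 0.08853763 : 0.33033257 : 0.41082196 : 0.17030784
Element Mx pattern (n=2): 0.69632349 : 0.27627302 : 0.02740349
Convolve the two distributions (both contribute in 2-u steps):
  M: 0.08853763×0.69632349 = 0.061651
  M+2: 0.08853763×0.27627302 + 0.33033257×0.69632349 = 0.254479
  M+4: 0.08853763×0.02740349 + 0.33033257×0.27627302 + 0.41082196×0.69632349 = 0.379753
  M+6: 0.33033257×0.02740349 + 0.41082196×0.27627302 + 0.17030784×0.69632349 = 0.241141
  M+8: 0.41082196×0.02740349 + 0.17030784×0.27627302 = 0.058309
  M+10: 0.17030784×0.02740349 = 0.004667
Scale to base peak (0.379753) = 100: 16.23 : 67.01 : 100.00 : 63.50 : 15.35 : 1.23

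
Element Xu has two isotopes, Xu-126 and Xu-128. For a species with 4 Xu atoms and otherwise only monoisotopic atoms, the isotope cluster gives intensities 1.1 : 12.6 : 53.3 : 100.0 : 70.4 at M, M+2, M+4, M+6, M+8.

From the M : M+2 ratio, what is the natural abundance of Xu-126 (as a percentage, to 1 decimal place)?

25.9%

If p is the fraction of Xu that is Xu-126, then I(M+2)/I(M) = [C(4,1)·p^3·(1−p)] / p^4 = 4·(1−p)/p = 12.6/1.1 = 11.4545
(1−p)/p = 11.4545/4 = 2.8636  ⇒  p = 1/(1 + 2.8636) = 0.2588
Xu-126: 25.9%, Xu-128: 74.1%.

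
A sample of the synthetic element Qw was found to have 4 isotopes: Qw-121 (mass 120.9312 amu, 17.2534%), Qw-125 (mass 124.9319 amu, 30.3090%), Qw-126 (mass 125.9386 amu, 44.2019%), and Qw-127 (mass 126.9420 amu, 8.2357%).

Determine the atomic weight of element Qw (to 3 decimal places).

The abundance-weighted mean is 0.172534 × 120.9312 + 0.303090 × 124.9319 + 0.442019 × 125.9386 + 0.082357 × 126.9420
= 20.86474 + 37.86561 + 55.66725 + 10.45456 = 124.85216 amu

124.852 amu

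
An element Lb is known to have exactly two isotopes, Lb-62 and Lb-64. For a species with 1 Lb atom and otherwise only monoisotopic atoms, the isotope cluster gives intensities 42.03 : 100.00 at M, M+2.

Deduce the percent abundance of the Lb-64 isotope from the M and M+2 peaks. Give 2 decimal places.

70.41%

If p is the fraction of Lb that is Lb-62, then I(M+2)/I(M) = [C(1,1)·p^0·(1−p)] / p^1 = 1·(1−p)/p = 100.00/42.03 = 2.3793
(1−p)/p = 2.3793/1 = 2.3793  ⇒  p = 1/(1 + 2.3793) = 0.2959
Lb-62: 29.59%, Lb-64: 70.41%.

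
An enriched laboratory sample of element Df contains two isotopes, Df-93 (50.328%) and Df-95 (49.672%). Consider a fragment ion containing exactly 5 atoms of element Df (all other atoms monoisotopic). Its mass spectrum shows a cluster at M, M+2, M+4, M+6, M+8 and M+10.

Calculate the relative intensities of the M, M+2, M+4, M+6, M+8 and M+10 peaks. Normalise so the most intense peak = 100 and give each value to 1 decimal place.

The 5 Df atoms are independent, so intensities follow the terms of (0.50328 + 0.49672)^5.
P(M) = 0.50328^5 = 0.032289
P(M+2) = 5 × 0.50328^4 × 0.49672^1 = 0.159338
P(M+4) = 10 × 0.50328^3 × 0.49672^2 = 0.314523
P(M+6) = 10 × 0.50328^2 × 0.49672^3 = 0.310423
P(M+8) = 5 × 0.50328^1 × 0.49672^4 = 0.153189
P(M+10) = 0.49672^5 = 0.030238
The M+4 peak is largest (0.314523); scaling to 100 gives 10.3 : 50.7 : 100.0 : 98.7 : 48.7 : 9.6.

10.3 : 50.7 : 100.0 : 98.7 : 48.7 : 9.6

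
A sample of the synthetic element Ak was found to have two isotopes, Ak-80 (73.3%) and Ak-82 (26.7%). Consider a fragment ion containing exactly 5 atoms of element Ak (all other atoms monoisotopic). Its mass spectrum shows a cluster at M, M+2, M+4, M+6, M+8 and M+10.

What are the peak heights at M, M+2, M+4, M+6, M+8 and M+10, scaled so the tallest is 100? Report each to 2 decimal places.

54.91 : 100.00 : 72.85 : 26.54 : 4.83 : 0.35

The 5 Ak atoms are independent, so intensities follow the terms of (0.733 + 0.267)^5.
P(M) = 0.733^5 = 0.211602
P(M+2) = 5 × 0.733^4 × 0.267^1 = 0.385387
P(M+4) = 10 × 0.733^3 × 0.267^2 = 0.280759
P(M+6) = 10 × 0.733^2 × 0.267^3 = 0.102268
P(M+8) = 5 × 0.733^1 × 0.267^4 = 0.018626
P(M+10) = 0.267^5 = 0.001357
The M+2 peak is largest (0.385387); scaling to 100 gives 54.91 : 100.00 : 72.85 : 26.54 : 4.83 : 0.35.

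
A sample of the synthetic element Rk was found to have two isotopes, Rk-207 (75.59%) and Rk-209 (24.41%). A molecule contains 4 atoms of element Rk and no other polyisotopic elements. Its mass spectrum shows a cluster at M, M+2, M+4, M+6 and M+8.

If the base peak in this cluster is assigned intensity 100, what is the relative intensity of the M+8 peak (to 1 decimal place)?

0.8

Term probabilities: M 0.3265, M+2 0.4217, M+4 0.2043, M+6 0.0440, M+8 0.0036. Base peak = M+2.
P(M+2) = C(4,1) × 0.7559^3 × 0.2441^1 = 4 × 0.43190978 × 0.2441 = 0.421717 (base)
P(M+8) = C(4,4) × 0.7559^0 × 0.2441^4 = 1 × 1.0000 × 0.00355035 = 0.003550
Relative intensity = 0.003550 / 0.421717 × 100 = 0.8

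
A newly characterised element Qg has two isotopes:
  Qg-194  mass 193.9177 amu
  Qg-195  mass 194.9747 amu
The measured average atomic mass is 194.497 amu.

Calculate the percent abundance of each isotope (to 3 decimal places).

Qg-194: 45.194%, Qg-195: 54.806%

With x = fraction of Qg-194 (so Qg-195 is 1 − x):
193.9177·x + 194.9747·(1 − x) = 194.497
(193.9177 − 194.9747)·x = 194.497 − 194.9747
x = -0.4777 / -1.0570 = 0.45194 → 45.194% Qg-194, 54.806% Qg-195.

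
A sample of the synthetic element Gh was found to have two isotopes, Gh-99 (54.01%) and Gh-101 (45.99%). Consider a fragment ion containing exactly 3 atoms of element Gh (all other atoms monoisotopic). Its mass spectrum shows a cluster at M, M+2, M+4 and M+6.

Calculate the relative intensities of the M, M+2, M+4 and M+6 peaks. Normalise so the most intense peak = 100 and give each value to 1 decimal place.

39.1 : 100.0 : 85.2 : 24.2

Expanding (0.5401 + 0.4599)^3:
P(M) = 0.5401^3 = 0.157551
P(M+2) = 3 × 0.5401^2 × 0.4599^1 = 0.402470
P(M+4) = 3 × 0.5401^1 × 0.4599^2 = 0.342706
P(M+6) = 0.4599^3 = 0.097273
The M+2 peak is largest (0.402470); scaling to 100 gives 39.1 : 100.0 : 85.2 : 24.2.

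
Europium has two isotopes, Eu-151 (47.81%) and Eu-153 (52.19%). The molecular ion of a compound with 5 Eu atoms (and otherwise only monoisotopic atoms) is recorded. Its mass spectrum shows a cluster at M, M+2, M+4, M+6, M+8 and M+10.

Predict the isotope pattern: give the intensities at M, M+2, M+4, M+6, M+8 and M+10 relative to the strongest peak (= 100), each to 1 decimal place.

7.7 : 42.0 : 91.6 : 100.0 : 54.6 : 11.9

Each Eu atom is independently Eu-151 (p = 0.4781) or Eu-153 (q = 0.5219); the cluster is the binomial expansion (p + q)^5.
P(M) = 0.4781^5 = 0.024980
P(M+2) = 5 × 0.4781^4 × 0.5219^1 = 0.136343
P(M+4) = 10 × 0.4781^3 × 0.5219^2 = 0.297667
P(M+6) = 10 × 0.4781^2 × 0.5219^3 = 0.324937
P(M+8) = 5 × 0.4781^1 × 0.5219^4 = 0.177353
P(M+10) = 0.5219^5 = 0.038720
The M+6 peak is largest (0.324937); scaling to 100 gives 7.7 : 42.0 : 91.6 : 100.0 : 54.6 : 11.9.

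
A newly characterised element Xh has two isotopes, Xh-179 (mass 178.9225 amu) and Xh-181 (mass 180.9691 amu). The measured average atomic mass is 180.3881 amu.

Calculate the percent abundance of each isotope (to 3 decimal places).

Let x be the fractional abundance of Xh-179; then Xh-181 has abundance 1 − x.
178.9225·x + 180.9691·(1 − x) = 180.3881
(178.9225 − 180.9691)·x = 180.3881 − 180.9691
x = -0.5810 / -2.0466 = 0.28389 → 28.389% Xh-179, 71.611% Xh-181.

Xh-179: 28.389%, Xh-181: 71.611%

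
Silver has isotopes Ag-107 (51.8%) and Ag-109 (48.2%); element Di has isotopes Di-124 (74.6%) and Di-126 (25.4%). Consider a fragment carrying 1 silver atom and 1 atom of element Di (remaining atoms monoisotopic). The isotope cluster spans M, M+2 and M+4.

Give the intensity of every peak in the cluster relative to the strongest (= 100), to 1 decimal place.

78.7 : 100.0 : 24.9

Silver pattern (n=1): 0.5180 : 0.4820
Element Di pattern (n=1): 0.7460 : 0.2540
Convolve the two distributions (both contribute in 2-u steps):
  M: 0.5180×0.7460 = 0.386428
  M+2: 0.5180×0.2540 + 0.4820×0.7460 = 0.491144
  M+4: 0.4820×0.2540 = 0.122428
Scale to base peak (0.491144) = 100: 78.7 : 100.0 : 24.9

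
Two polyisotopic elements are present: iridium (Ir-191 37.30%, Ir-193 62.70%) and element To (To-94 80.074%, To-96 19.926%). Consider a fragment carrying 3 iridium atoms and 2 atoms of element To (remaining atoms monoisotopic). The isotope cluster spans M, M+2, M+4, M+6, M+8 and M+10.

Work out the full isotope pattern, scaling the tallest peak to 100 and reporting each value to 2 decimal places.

Iridium pattern (n=3): 0.05189512 : 0.26170165 : 0.43991135 : 0.24649188
Element To pattern (n=2): 0.64118455 : 0.3191109 : 0.03970455
Convolve the two distributions (both contribute in 2-u steps):
  M: 0.05189512×0.64118455 = 0.033274
  M+2: 0.05189512×0.3191109 + 0.26170165×0.64118455 = 0.184359
  M+4: 0.05189512×0.03970455 + 0.26170165×0.3191109 + 0.43991135×0.64118455 = 0.367637
  M+6: 0.26170165×0.03970455 + 0.43991135×0.3191109 + 0.24649188×0.64118455 = 0.308818
  M+8: 0.43991135×0.03970455 + 0.24649188×0.3191109 = 0.096125
  M+10: 0.24649188×0.03970455 = 0.009787
Scale to base peak (0.367637) = 100: 9.05 : 50.15 : 100.00 : 84.00 : 26.15 : 2.66

9.05 : 50.15 : 100.00 : 84.00 : 26.15 : 2.66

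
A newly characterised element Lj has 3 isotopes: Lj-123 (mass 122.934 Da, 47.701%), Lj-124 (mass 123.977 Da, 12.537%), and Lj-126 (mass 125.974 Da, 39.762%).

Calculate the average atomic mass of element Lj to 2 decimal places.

124.27 Da

Average mass = Σ (abundance × isotope mass) = 0.47701 × 122.934 + 0.12537 × 123.977 + 0.39762 × 125.974
= 58.6407 + 15.5430 + 50.0898 = 124.2735 Da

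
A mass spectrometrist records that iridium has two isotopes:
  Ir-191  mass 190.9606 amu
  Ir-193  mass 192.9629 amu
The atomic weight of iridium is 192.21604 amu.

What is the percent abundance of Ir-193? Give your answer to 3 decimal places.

62.700%

Let x be the fractional abundance of Ir-191; then Ir-193 has abundance 1 − x.
190.9606·x + 192.9629·(1 − x) = 192.21604
(190.9606 − 192.9629)·x = 192.21604 − 192.9629
x = -0.74686 / -2.0023 = 0.37300 → 37.300% Ir-191, 62.700% Ir-193.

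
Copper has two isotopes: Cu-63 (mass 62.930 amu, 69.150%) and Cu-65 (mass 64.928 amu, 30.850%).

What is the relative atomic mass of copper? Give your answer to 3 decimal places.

Ar = Σ fᵢ·mᵢ = 0.69150 × 62.930 + 0.30850 × 64.928
= 43.5161 + 20.0303 = 63.5464 amu

63.546 amu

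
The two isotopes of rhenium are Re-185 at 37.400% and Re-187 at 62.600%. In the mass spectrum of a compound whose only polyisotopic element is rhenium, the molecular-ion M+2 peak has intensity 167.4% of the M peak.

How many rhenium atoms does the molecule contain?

1

For n independent Re atoms, I(M+2)/I(M) = n · (abundance Re-187) / (abundance Re-185) = n · 0.62600/0.37400.
n = 1.674 × 0.37400/0.62600 = 1.00 ≈ 1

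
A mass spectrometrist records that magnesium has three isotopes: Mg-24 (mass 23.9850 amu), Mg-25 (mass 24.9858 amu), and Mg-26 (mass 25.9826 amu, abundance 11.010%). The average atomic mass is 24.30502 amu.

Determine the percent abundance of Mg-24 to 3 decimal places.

78.990%

The remaining 88.990% is split between Mg-24 (fraction x) and Mg-25 (fraction 0.88990 − x).
Substituting: 23.9850x + 24.9858(0.88990 − x) = 21.44433574
(23.9850 − 24.9858)x = -0.79052768  ⇒  x = 0.78990, y = 0.10000
Mg-24: 78.990%, Mg-25: 10.000%.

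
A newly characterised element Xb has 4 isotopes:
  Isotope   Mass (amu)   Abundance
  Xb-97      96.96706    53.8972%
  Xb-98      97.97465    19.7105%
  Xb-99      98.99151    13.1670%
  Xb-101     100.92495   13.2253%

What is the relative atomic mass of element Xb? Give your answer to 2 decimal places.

97.96 amu

Weight each isotope mass by its fractional abundance: 0.538972 × 96.96706 + 0.197105 × 97.97465 + 0.131670 × 98.99151 + 0.132253 × 100.92495
= 52.262530 + 19.311293 + 13.034212 + 13.347627 = 97.955662 amu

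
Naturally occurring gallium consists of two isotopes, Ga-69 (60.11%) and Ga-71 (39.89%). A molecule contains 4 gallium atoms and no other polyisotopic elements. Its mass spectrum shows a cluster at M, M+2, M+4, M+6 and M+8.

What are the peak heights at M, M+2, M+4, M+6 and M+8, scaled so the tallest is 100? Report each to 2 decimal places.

Each Ga atom is independently Ga-69 (p = 0.6011) or Ga-71 (q = 0.3989); the cluster is the binomial expansion (p + q)^4.
P(M) = 0.6011^4 = 0.130553
P(M+2) = 4 × 0.6011^3 × 0.3989^1 = 0.346549
P(M+4) = 6 × 0.6011^2 × 0.3989^2 = 0.344963
P(M+6) = 4 × 0.6011^1 × 0.3989^3 = 0.152616
P(M+8) = 0.3989^4 = 0.025320
The M+2 peak is largest (0.346549); scaling to 100 gives 37.67 : 100.00 : 99.54 : 44.04 : 7.31.

37.67 : 100.00 : 99.54 : 44.04 : 7.31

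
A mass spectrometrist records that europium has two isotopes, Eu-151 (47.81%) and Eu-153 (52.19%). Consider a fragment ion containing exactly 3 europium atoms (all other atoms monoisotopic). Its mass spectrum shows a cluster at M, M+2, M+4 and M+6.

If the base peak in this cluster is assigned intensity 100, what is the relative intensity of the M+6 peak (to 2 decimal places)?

36.39

Term probabilities: M 0.1093, M+2 0.3579, M+4 0.3907, M+6 0.1422. Base peak = M+4.
P(M+4) = C(3,2) × 0.4781^1 × 0.5219^2 = 3 × 0.4781 × 0.27237961 = 0.390674 (base)
P(M+6) = C(3,3) × 0.4781^0 × 0.5219^3 = 1 × 1.0000 × 0.14215492 = 0.142155
Relative intensity = 0.142155 / 0.390674 × 100 = 36.39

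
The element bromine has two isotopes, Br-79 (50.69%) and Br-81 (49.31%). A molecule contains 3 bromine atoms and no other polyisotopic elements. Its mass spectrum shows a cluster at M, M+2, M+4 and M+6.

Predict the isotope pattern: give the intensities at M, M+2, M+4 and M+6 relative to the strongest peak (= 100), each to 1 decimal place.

34.3 : 100.0 : 97.3 : 31.5

The 3 Br atoms are independent, so intensities follow the terms of (0.5069 + 0.4931)^3.
P(M) = 0.5069^3 = 0.130247
P(M+2) = 3 × 0.5069^2 × 0.4931^1 = 0.380103
P(M+4) = 3 × 0.5069^1 × 0.4931^2 = 0.369755
P(M+6) = 0.4931^3 = 0.119896
The M+2 peak is largest (0.380103); scaling to 100 gives 34.3 : 100.0 : 97.3 : 31.5.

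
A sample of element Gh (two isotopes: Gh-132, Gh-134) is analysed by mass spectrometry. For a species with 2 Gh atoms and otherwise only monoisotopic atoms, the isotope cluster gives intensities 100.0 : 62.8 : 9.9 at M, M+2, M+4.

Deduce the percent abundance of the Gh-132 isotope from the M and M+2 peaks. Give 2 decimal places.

Let p = fractional abundance of Gh-132. I(M+2)/I(M) = [C(2,1)·p^1·(1−p)] / p^2 = 2·(1−p)/p = 62.8/100.0 = 0.6280
(1−p)/p = 0.6280/2 = 0.3140  ⇒  p = 1/(1 + 0.3140) = 0.7610
Gh-132: 76.10%, Gh-134: 23.90%.

76.10%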